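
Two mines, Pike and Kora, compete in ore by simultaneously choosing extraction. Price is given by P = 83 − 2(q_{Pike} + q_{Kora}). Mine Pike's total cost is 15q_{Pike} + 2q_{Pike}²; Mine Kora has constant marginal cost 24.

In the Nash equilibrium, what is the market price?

48

Mine Pike's profit: π = q_{Pike}(83 − 2(q_{Pike} + q_{Kora})) − 15q_{Pike} − 2q_{Pike}².
∂π/∂q_{Pike} = 68 − 8q_{Pike} − 2q_{Kora} = 0, so q_{Pike} = 8.5 − 0.25q_{Kora}.
For Kora: ∂π/∂q_{Kora} = 59 − 4q_{Kora} − 2q_{Pike} = 0 ⇒ q_{Kora} = 14.75 − 0.5q_{Pike}.
Solving the two reaction functions simultaneously: (1 − (−0.25)(−0.5))q_{Pike} = 8.5 − 0.25·14.75, so 0.875q_{Pike} = 4.8125 and q_{Pike} = 5.5.
Then q_{Kora} = 14.75 − 0.5·5.5 = 12.
Equilibrium price: P = 83 − 2·17.5 = 48.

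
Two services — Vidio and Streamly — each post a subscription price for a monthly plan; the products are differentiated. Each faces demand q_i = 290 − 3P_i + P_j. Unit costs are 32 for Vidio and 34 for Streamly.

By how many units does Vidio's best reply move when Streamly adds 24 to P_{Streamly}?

4

Vidio's profit: π = (P_{Vidio} − 32)(290 − 3P_{Vidio} + P_{Streamly}).
∂π/∂P_{Vidio} = 386 − 6P_{Vidio} + P_{Streamly} = 0 ⇒ P_{Vidio} = 193/3 + (1/6)P_{Streamly}.
The reaction-function slope is 1/6, so a 24-unit rise in P_{Streamly} moves P_{Vidio} by 1/6 × 24 = 4. Vidio's best response rises — the actions are strategic complements.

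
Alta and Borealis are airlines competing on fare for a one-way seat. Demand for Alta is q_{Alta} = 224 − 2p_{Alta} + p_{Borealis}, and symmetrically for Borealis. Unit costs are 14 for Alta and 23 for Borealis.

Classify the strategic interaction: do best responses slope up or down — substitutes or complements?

strategic complements

Alta's profit: π = (p_{Alta} − 14)(224 − 2p_{Alta} + p_{Borealis}).
∂π/∂p_{Alta} = 252 − 4p_{Alta} + p_{Borealis} = 0 ⇒ p_{Alta} = 63 + 0.25p_{Borealis}.
The best-response slope dp_{Alta}/dp_{Borealis} = 0.25 > 0: the reaction function is upward-sloping, so the choices are strategic complements.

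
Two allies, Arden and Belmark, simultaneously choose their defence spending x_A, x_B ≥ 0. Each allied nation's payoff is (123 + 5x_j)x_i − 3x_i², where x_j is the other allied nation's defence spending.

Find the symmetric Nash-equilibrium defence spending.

123

Arden's payoff is (123 + 5x_B)x_A − 3x_A².
∂π/∂x_A = 123 + 5x_B − 6x_A = 0, so x_A = 20.5 + (5/6)x_B.
Setting x_A = x_B in the reaction function: x_A = 20.5 + (5/6)x_A, so x_A = 20.5 / (1/6) = 123.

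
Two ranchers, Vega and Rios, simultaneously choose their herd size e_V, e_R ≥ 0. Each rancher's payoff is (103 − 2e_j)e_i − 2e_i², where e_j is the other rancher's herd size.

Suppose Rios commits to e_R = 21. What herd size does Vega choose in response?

Vega's payoff is (103 − 2e_R)e_V − 2e_V².
∂π/∂e_V = 103 − 2e_R − 4e_V = 0, so e_V = 25.75 − 0.5e_R.
At e_R = 21: e_V = 25.75 − 0.5·21 = 15.25.

15.25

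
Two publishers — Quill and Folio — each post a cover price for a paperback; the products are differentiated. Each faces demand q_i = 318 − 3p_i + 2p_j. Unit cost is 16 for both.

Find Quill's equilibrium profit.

17100.75

Quill's profit: π = (p_{Quill} − 16)(318 − 3p_{Quill} + 2p_{Folio}).
∂π/∂p_{Quill} = 366 − 6p_{Quill} + 2p_{Folio} = 0 ⇒ p_{Quill} = 61 + (1/3)p_{Folio}.
Setting p_{Quill} = p_{Folio} in the reaction function: p_{Quill} = 61 + (1/3)p_{Quill}, so p_{Quill} = 61 / (2/3) = 91.5.
q_{Quill} = 318 − 3·91.5 + 2·91.5 = 226.5.
Profit = (91.5 − 16)·226.5 = 17100.75.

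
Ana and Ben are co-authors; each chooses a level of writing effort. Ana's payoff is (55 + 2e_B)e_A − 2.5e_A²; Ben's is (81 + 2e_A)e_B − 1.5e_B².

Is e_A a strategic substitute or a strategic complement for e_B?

strategic complements

Expanding Ana's payoff: 55e_A + 2e_Be_A − 2.5e_A².
∂π/∂e_A = 55 + 2e_B − 5e_A = 0, so e_A = 11 + 0.4e_B.
The best-response slope de_A/de_B = 0.4 > 0: the reaction function is upward-sloping, so the choices are strategic complements.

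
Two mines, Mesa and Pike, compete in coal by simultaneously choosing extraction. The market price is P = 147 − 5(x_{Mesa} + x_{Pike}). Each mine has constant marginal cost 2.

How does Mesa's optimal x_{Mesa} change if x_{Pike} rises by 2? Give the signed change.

Mine Mesa's profit: π = x_{Mesa}(147 − 5(x_{Mesa} + x_{Pike})) − 2x_{Mesa}.
∂π/∂x_{Mesa} = 145 − 10x_{Mesa} − 5x_{Pike} = 0, so x_{Mesa} = 14.5 − 0.5x_{Pike}.
The reaction-function slope is −0.5, so a 2-unit rise in x_{Pike} moves x_{Mesa} by −0.5 × 2 = −1. Mesa's best response falls — the actions are strategic substitutes.

-1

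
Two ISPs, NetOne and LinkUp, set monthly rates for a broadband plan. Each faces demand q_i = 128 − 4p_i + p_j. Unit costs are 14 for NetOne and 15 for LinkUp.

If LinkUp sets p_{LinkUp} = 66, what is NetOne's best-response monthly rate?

NetOne's profit: π = (p_{NetOne} − 14)(128 − 4p_{NetOne} + p_{LinkUp}).
∂π/∂p_{NetOne} = 184 − 8p_{NetOne} + p_{LinkUp} = 0 ⇒ p_{NetOne} = 23 + 0.125p_{LinkUp}.
At p_{LinkUp} = 66: p_{NetOne} = 23 + 0.125·66 = 31.25.

31.25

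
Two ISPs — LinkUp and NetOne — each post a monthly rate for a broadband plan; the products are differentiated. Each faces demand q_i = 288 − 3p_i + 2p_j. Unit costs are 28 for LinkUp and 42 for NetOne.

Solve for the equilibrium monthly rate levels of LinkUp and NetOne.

LinkUp's profit: π = (p_{LinkUp} − 28)(288 − 3p_{LinkUp} + 2p_{NetOne}).
∂π/∂p_{LinkUp} = 372 − 6p_{LinkUp} + 2p_{NetOne} = 0 ⇒ p_{LinkUp} = 62 + (1/3)p_{NetOne}.
Similarly p_{NetOne} = 69 + (1/3)p_{LinkUp}.
Solving the two reaction functions simultaneously: (1 − (1/3)(1/3))p_{LinkUp} = 62 + (1/3)·69, so (8/9)p_{LinkUp} = 85 and p_{LinkUp} = 95.625.
Then p_{NetOne} = 69 + (1/3)·95.625 = 100.875.

95.625, 100.875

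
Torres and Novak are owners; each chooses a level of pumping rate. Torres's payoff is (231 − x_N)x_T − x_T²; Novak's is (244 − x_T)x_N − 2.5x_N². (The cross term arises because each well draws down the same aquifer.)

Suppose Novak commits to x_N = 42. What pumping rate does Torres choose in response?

94.5

Expanding Torres's payoff: 231x_T − x_Nx_T − x_T².
∂π/∂x_T = 231 − x_N − 2x_T = 0, so x_T = 115.5 − 0.5x_N.
At x_N = 42: x_T = 115.5 − 0.5·42 = 94.5.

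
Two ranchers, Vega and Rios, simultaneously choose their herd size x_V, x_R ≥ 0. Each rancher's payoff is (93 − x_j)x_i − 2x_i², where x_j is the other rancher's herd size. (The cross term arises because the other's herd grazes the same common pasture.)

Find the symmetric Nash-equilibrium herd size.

Vega's payoff is (93 − x_R)x_V − 2x_V².
∂π/∂x_V = 93 − x_R − 4x_V = 0, so x_V = 23.25 − 0.25x_R.
The game is symmetric, so in equilibrium x_R = x_V: the reaction function gives 1.25x_V = 23.25, hence x_V = 18.6.

18.6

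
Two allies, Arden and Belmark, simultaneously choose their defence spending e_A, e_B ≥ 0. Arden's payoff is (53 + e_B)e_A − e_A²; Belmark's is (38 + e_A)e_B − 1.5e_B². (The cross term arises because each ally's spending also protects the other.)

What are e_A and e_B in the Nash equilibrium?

39.4, 25.8

Expanding Arden's payoff: 53e_A + e_Be_A − e_A².
∂π/∂e_A = 53 + e_B − 2e_A = 0, so e_A = 26.5 + 0.5e_B.
Likewise for Belmark: e_B = 38/3 + (1/3)e_A.
Solving the two reaction functions simultaneously: (1 − (0.5)(1/3))e_A = 26.5 + 0.5·(38/3), so (5/6)e_A = 197/6 and e_A = 39.4.
Then e_B = 38/3 + (1/3)·39.4 = 25.8.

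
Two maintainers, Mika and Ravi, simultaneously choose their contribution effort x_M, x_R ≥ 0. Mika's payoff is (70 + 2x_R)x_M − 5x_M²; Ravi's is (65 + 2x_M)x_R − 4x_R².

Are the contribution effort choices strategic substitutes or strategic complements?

Expanding Mika's payoff: 70x_M + 2x_Rx_M − 5x_M².
∂π/∂x_M = 70 + 2x_R − 10x_M = 0, so x_M = 7 + 0.2x_R.
The best-response slope dx_M/dx_R = 0.2 > 0: the reaction function is upward-sloping, so the choices are strategic complements.

strategic complements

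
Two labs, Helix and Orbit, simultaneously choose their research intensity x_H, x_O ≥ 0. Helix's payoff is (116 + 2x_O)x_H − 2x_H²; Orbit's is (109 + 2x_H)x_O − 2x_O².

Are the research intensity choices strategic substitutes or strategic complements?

Expanding Helix's payoff: 116x_H + 2x_Ox_H − 2x_H².
∂π/∂x_H = 116 + 2x_O − 4x_H = 0, so x_H = 29 + 0.5x_O.
The best-response slope dx_H/dx_O = 0.5 > 0: the reaction function is upward-sloping, so the choices are strategic complements.

strategic complements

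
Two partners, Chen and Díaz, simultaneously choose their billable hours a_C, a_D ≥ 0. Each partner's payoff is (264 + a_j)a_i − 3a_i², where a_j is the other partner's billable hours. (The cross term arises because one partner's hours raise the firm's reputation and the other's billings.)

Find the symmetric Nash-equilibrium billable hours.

Chen's payoff is (264 + a_D)a_C − 3a_C².
∂π/∂a_C = 264 + a_D − 6a_C = 0, so a_C = 44 + (1/6)a_D.
By symmetry a_D = a_C; substituting into the reaction function, (5/6)a_C = 44 and a_C = 52.8.

52.8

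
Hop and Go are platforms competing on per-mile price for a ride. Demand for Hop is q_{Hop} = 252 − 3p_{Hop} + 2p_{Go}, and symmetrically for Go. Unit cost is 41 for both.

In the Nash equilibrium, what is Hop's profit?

8347.6875

Hop's profit: π = (p_{Hop} − 41)(252 − 3p_{Hop} + 2p_{Go}).
∂π/∂p_{Hop} = 375 − 6p_{Hop} + 2p_{Go} = 0 ⇒ p_{Hop} = 62.5 + (1/3)p_{Go}.
Setting p_{Hop} = p_{Go} in the reaction function: p_{Hop} = 62.5 + (1/3)p_{Hop}, so p_{Hop} = 62.5 / (2/3) = 93.75.
q_{Hop} = 252 − 3·93.75 + 2·93.75 = 158.25.
Profit = (93.75 − 41)·158.25 = 8347.6875.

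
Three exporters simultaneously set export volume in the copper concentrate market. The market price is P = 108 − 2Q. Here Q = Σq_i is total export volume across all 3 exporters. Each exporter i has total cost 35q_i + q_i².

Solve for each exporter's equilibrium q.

7.3

A representative exporter's profit is π_i = q_i(108 − 2Q) − 35q_i − q_i², with Q = q_i + Σ_{j≠i} q_j.
First-order condition: 73 − 6q_i − 2Σ_{j≠i} q_j = 0.
With identical exporters, set every q_j = q: then 73 − 6q − 4q = 0, i.e. q = 73/10 = 7.3.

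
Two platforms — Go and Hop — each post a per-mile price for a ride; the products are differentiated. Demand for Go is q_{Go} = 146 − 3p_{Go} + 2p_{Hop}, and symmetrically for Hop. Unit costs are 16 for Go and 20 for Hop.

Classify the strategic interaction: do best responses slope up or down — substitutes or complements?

Go's profit: π = (p_{Go} − 16)(146 − 3p_{Go} + 2p_{Hop}).
∂π/∂p_{Go} = 194 − 6p_{Go} + 2p_{Hop} = 0 ⇒ p_{Go} = 97/3 + (1/3)p_{Hop}.
The best-response slope dp_{Go}/dp_{Hop} = 1/3 > 0: the reaction function is upward-sloping, so the choices are strategic complements.

strategic complements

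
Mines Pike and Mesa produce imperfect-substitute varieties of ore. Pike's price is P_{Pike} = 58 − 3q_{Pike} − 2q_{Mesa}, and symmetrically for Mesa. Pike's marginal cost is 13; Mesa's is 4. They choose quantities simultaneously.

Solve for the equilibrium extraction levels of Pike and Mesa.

5.0625, 7.3125

Mine Pike's profit: π = q_{Pike}(58 − 3q_{Pike} − 2q_{Mesa}) − 13q_{Pike}.
∂π/∂q_{Pike} = 45 − 6q_{Pike} − 2q_{Mesa} = 0 ⇒ q_{Pike} = 7.5 − (1/3)q_{Mesa}.
Similarly q_{Mesa} = 9 − (1/3)q_{Pike}.
Plugging q_{Mesa} into Pike's best response: q_{Pike} = 7.5 − (1/3)(9 − (1/3)q_{Pike}) ⇒ (8/9)q_{Pike} = 4.5, so q_{Pike} = 5.0625.
Then q_{Mesa} = 9 − (1/3)·5.0625 = 7.3125.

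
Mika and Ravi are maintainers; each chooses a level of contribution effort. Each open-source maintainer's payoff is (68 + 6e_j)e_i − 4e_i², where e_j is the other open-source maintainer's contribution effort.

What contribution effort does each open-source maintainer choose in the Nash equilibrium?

34

Mika's payoff is (68 + 6e_R)e_M − 4e_M².
∂π/∂e_M = 68 + 6e_R − 8e_M = 0, so e_M = 8.5 + 0.75e_R.
The game is symmetric, so in equilibrium e_R = e_M: the reaction function gives 0.25e_M = 8.5, hence e_M = 34.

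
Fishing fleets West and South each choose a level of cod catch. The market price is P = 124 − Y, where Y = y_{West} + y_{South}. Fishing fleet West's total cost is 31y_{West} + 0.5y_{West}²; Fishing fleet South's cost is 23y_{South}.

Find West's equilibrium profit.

433.5

Fishing fleet West's profit: π = y_{West}(124 − (y_{West} + y_{South})) − 31y_{West} − 0.5y_{West}².
∂π/∂y_{West} = 93 − 3y_{West} − y_{South} = 0, so y_{West} = 31 − (1/3)y_{South}.
For South: ∂π/∂y_{South} = 101 − 2y_{South} − y_{West} = 0 ⇒ y_{South} = 50.5 − 0.5y_{West}.
Plugging y_{South} into West's best response: y_{West} = 31 − (1/3)(50.5 − 0.5y_{West}) ⇒ (5/6)y_{West} = 85/6, so y_{West} = 17.
Then y_{South} = 50.5 − 0.5·17 = 42.
Price P = 124 − 59 = 65.
West's profit: (65 − 31)·17 − 0.5(17)² = 433.5.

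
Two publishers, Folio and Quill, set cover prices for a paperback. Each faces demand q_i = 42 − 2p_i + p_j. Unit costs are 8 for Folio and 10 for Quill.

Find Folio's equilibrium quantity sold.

23.2

Folio's profit: π = (p_{Folio} − 8)(42 − 2p_{Folio} + p_{Quill}).
∂π/∂p_{Folio} = 58 − 4p_{Folio} + p_{Quill} = 0 ⇒ p_{Folio} = 14.5 + 0.25p_{Quill}.
Similarly p_{Quill} = 15.5 + 0.25p_{Folio}.
Plugging p_{Quill} into Folio's best response: p_{Folio} = 14.5 + 0.25(15.5 + 0.25p_{Folio}) ⇒ 0.9375p_{Folio} = 18.375, so p_{Folio} = 19.6.
Then p_{Quill} = 15.5 + 0.25·19.6 = 20.4.
q_{Folio} = 42 − 2·19.6 + 20.4 = 23.2.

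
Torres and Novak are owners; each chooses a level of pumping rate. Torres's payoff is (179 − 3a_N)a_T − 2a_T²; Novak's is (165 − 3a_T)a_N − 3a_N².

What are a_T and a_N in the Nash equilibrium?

38.6, 8.2

Expanding Torres's payoff: 179a_T − 3a_Na_T − 2a_T².
∂π/∂a_T = 179 − 3a_N − 4a_T = 0, so a_T = 44.75 − 0.75a_N.
Likewise for Novak: a_N = 27.5 − 0.5a_T.
Solving the two reaction functions simultaneously: (1 − (−0.75)(−0.5))a_T = 44.75 − 0.75·27.5, so 0.625a_T = 24.125 and a_T = 38.6.
Then a_N = 27.5 − 0.5·38.6 = 8.2.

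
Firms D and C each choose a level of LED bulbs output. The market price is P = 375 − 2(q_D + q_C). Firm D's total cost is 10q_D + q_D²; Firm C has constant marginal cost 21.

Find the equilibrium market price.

160.4

Firm D's profit: π = q_D(375 − 2(q_D + q_C)) − 10q_D − q_D².
∂π/∂q_D = 365 − 6q_D − 2q_C = 0, so q_D = 365/6 − (1/3)q_C.
For C: ∂π/∂q_C = 354 − 4q_C − 2q_D = 0 ⇒ q_C = 88.5 − 0.5q_D.
Solving the two reaction functions simultaneously: (1 − (−1/3)(−0.5))q_D = 365/6 − (1/3)·88.5, so (5/6)q_D = 94/3 and q_D = 37.6.
Then q_C = 88.5 − 0.5·37.6 = 69.7.
Equilibrium price: P = 375 − 2·107.3 = 160.4.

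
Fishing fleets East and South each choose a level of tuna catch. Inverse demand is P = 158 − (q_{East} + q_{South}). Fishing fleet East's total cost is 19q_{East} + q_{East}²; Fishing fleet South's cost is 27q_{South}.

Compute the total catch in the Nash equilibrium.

Fishing fleet East's profit: π = q_{East}(158 − (q_{East} + q_{South})) − 19q_{East} − q_{East}².
∂π/∂q_{East} = 139 − 4q_{East} − q_{South} = 0, so q_{East} = 34.75 − 0.25q_{South}.
For South: ∂π/∂q_{South} = 131 − 2q_{South} − q_{East} = 0 ⇒ q_{South} = 65.5 − 0.5q_{East}.
Solving the two reaction functions simultaneously: (1 − (−0.25)(−0.5))q_{East} = 34.75 − 0.25·65.5, so 0.875q_{East} = 18.375 and q_{East} = 21.
Then q_{South} = 65.5 − 0.5·21 = 55.
Total catch: 21 + 55 = 76.

76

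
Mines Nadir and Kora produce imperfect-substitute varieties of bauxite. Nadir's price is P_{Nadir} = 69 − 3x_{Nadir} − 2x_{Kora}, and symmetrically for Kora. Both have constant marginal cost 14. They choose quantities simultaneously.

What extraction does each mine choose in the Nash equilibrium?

6.875

Mine Nadir's profit: π = x_{Nadir}(69 − 3x_{Nadir} − 2x_{Kora}) − 14x_{Nadir}.
∂π/∂x_{Nadir} = 55 − 6x_{Nadir} − 2x_{Kora} = 0 ⇒ x_{Nadir} = 55/6 − (1/3)x_{Kora}.
By symmetry x_{Kora} = x_{Nadir}; substituting into the reaction function, (4/3)x_{Nadir} = 55/6 and x_{Nadir} = 6.875.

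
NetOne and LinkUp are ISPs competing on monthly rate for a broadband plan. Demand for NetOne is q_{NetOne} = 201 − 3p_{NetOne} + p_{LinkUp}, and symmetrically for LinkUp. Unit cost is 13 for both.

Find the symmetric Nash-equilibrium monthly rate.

48

NetOne's profit: π = (p_{NetOne} − 13)(201 − 3p_{NetOne} + p_{LinkUp}).
∂π/∂p_{NetOne} = 240 − 6p_{NetOne} + p_{LinkUp} = 0 ⇒ p_{NetOne} = 40 + (1/6)p_{LinkUp}.
The game is symmetric, so in equilibrium p_{LinkUp} = p_{NetOne}: the reaction function gives (5/6)p_{NetOne} = 40, hence p_{NetOne} = 48.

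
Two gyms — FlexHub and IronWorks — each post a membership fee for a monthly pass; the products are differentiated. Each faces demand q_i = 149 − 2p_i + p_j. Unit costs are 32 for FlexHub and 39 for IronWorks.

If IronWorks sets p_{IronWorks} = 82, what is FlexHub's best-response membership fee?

73.75

FlexHub's profit: π = (p_{FlexHub} − 32)(149 − 2p_{FlexHub} + p_{IronWorks}).
∂π/∂p_{FlexHub} = 213 − 4p_{FlexHub} + p_{IronWorks} = 0 ⇒ p_{FlexHub} = 53.25 + 0.25p_{IronWorks}.
At p_{IronWorks} = 82: p_{FlexHub} = 53.25 + 0.25·82 = 73.75.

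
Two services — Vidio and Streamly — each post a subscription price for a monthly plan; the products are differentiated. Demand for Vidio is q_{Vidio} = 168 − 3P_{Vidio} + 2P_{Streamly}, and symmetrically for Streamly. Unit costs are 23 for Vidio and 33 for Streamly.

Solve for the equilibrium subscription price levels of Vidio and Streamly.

61.125, 64.875

Vidio's profit: π = (P_{Vidio} − 23)(168 − 3P_{Vidio} + 2P_{Streamly}).
∂π/∂P_{Vidio} = 237 − 6P_{Vidio} + 2P_{Streamly} = 0 ⇒ P_{Vidio} = 39.5 + (1/3)P_{Streamly}.
Similarly P_{Streamly} = 44.5 + (1/3)P_{Vidio}.
Plugging P_{Streamly} into Vidio's best response: P_{Vidio} = 39.5 + (1/3)(44.5 + (1/3)P_{Vidio}) ⇒ (8/9)P_{Vidio} = 163/3, so P_{Vidio} = 61.125.
Then P_{Streamly} = 44.5 + (1/3)·61.125 = 64.875.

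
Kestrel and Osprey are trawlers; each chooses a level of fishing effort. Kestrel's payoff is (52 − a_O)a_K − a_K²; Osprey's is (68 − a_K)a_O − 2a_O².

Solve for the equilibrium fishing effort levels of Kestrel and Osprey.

Expanding Kestrel's payoff: 52a_K − a_Oa_K − a_K².
∂π/∂a_K = 52 − a_O − 2a_K = 0, so a_K = 26 − 0.5a_O.
Likewise for Osprey: a_O = 17 − 0.25a_K.
Plugging a_O into Kestrel's best response: a_K = 26 − 0.5(17 − 0.25a_K) ⇒ 0.875a_K = 17.5, so a_K = 20.
Then a_O = 17 − 0.25·20 = 12.

20, 12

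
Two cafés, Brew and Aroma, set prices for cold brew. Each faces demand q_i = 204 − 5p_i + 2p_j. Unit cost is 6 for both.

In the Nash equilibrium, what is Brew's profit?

Brew's profit: π = (p_{Brew} − 6)(204 − 5p_{Brew} + 2p_{Aroma}).
∂π/∂p_{Brew} = 234 − 10p_{Brew} + 2p_{Aroma} = 0 ⇒ p_{Brew} = 23.4 + 0.2p_{Aroma}.
The game is symmetric, so in equilibrium p_{Aroma} = p_{Brew}: the reaction function gives 0.8p_{Brew} = 23.4, hence p_{Brew} = 29.25.
q_{Brew} = 204 − 5·29.25 + 2·29.25 = 116.25.
Profit = (29.25 − 6)·116.25 = 2702.8125.

2702.8125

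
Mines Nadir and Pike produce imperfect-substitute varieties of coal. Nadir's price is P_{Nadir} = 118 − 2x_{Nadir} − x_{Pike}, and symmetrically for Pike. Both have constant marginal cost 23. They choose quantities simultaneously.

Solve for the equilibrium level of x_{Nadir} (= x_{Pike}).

Mine Nadir's profit: π = x_{Nadir}(118 − 2x_{Nadir} − x_{Pike}) − 23x_{Nadir}.
∂π/∂x_{Nadir} = 95 − 4x_{Nadir} − x_{Pike} = 0 ⇒ x_{Nadir} = 23.75 − 0.25x_{Pike}.
Setting x_{Nadir} = x_{Pike} in the reaction function: x_{Nadir} = 23.75 − 0.25x_{Nadir}, so x_{Nadir} = 23.75 / 1.25 = 19.

19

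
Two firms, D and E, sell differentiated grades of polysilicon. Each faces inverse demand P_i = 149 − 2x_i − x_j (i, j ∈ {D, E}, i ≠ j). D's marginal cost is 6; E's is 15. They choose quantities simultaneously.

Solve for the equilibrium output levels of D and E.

29.2, 26.2

Firm D's profit: π = x_D(149 − 2x_D − x_E) − 6x_D.
∂π/∂x_D = 143 − 4x_D − x_E = 0 ⇒ x_D = 35.75 − 0.25x_E.
Similarly x_E = 33.5 − 0.25x_D.
Substituting the second reaction function into the first: x_D = 35.75 − 0.25(33.5 − 0.25x_D), which gives 0.9375x_D = 27.375 ⇒ x_D = 29.2.
Then x_E = 33.5 − 0.25·29.2 = 26.2.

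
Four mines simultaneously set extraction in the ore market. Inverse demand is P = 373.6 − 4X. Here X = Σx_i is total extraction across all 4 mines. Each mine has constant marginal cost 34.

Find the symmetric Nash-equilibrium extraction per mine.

A representative mine's profit is π_i = x_i(373.6 − 4X) − 34x_i, with X = x_i + Σ_{j≠i} x_j.
First-order condition: 339.6 − 8x_i − 4Σ_{j≠i} x_j = 0.
Imposing symmetry (x_j = x for all j) turns Σ_{j≠i} x_j into 3x, so 339.6 = 20x and x = 16.98.

16.98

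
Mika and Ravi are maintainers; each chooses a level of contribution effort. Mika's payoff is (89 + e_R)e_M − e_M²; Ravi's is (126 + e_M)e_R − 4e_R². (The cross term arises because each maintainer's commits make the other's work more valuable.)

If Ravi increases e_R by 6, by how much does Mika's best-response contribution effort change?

3

Expanding Mika's payoff: 89e_M + e_Re_M − e_M².
∂π/∂e_M = 89 + e_R − 2e_M = 0, so e_M = 44.5 + 0.5e_R.
The reaction-function slope is 0.5, so a 6-unit rise in e_R moves e_M by 0.5 × 6 = 3. Mika's best response rises — the actions are strategic complements.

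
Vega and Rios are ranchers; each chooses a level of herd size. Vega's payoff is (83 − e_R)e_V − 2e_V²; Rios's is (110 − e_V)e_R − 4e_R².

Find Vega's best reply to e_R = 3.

20

Expanding Vega's payoff: 83e_V − e_Re_V − 2e_V².
∂π/∂e_V = 83 − e_R − 4e_V = 0, so e_V = 20.75 − 0.25e_R.
At e_R = 3: e_V = 20.75 − 0.25·3 = 20.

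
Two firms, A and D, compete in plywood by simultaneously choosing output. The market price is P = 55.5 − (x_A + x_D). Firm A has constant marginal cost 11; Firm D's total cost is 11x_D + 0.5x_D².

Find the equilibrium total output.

26.7

Firm A's profit: π = x_A(55.5 − (x_A + x_D)) − 11x_A.
∂π/∂x_A = 44.5 − 2x_A − x_D = 0, so x_A = 22.25 − 0.5x_D.
For D: ∂π/∂x_D = 44.5 − 3x_D − x_A = 0 ⇒ x_D = 89/6 − (1/3)x_A.
Substituting the second reaction function into the first: x_A = 22.25 − 0.5(89/6 − (1/3)x_A), which gives (5/6)x_A = 89/6 ⇒ x_A = 17.8.
Then x_D = 89/6 − (1/3)·17.8 = 8.9.
Total output: 17.8 + 8.9 = 26.7.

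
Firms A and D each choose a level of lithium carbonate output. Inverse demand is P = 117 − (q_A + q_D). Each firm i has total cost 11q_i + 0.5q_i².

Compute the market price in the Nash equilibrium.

Firm A's profit: π = q_A(117 − (q_A + q_D)) − 11q_A − 0.5q_A².
∂π/∂q_A = 106 − 3q_A − q_D = 0, so q_A = 106/3 − (1/3)q_D.
By symmetry q_D = q_A; substituting into the reaction function, (4/3)q_A = 106/3 and q_A = 26.5.
Equilibrium price: P = 117 − 53 = 64.

64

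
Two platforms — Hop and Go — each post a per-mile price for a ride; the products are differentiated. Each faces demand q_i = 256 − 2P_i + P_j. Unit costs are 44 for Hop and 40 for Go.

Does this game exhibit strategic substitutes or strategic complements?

Hop's profit: π = (P_{Hop} − 44)(256 − 2P_{Hop} + P_{Go}).
∂π/∂P_{Hop} = 344 − 4P_{Hop} + P_{Go} = 0 ⇒ P_{Hop} = 86 + 0.25P_{Go}.
The best-response slope dP_{Hop}/dP_{Go} = 0.25 > 0: the reaction function is upward-sloping, so the choices are strategic complements.

strategic complements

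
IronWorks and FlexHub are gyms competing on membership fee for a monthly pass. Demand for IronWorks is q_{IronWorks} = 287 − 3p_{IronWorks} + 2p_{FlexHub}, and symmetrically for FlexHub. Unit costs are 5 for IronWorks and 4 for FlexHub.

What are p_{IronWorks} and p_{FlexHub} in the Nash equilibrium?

IronWorks's profit: π = (p_{IronWorks} − 5)(287 − 3p_{IronWorks} + 2p_{FlexHub}).
∂π/∂p_{IronWorks} = 302 − 6p_{IronWorks} + 2p_{FlexHub} = 0 ⇒ p_{IronWorks} = 151/3 + (1/3)p_{FlexHub}.
Similarly p_{FlexHub} = 299/6 + (1/3)p_{IronWorks}.
Plugging p_{FlexHub} into IronWorks's best response: p_{IronWorks} = 151/3 + (1/3)(299/6 + (1/3)p_{IronWorks}) ⇒ (8/9)p_{IronWorks} = 1205/18, so p_{IronWorks} = 75.3125.
Then p_{FlexHub} = 299/6 + (1/3)·75.3125 = 74.9375.

75.3125, 74.9375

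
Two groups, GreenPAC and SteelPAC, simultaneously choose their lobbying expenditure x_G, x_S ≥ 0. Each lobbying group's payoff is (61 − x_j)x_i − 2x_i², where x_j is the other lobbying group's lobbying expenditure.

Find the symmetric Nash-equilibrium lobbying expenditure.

12.2

GreenPAC's payoff is (61 − x_S)x_G − 2x_G².
∂π/∂x_G = 61 − x_S − 4x_G = 0, so x_G = 15.25 − 0.25x_S.
By symmetry x_S = x_G; substituting into the reaction function, 1.25x_G = 15.25 and x_G = 12.2.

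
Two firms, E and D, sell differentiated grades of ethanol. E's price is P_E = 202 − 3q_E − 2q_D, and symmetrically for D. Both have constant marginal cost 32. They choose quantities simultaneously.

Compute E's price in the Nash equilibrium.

Firm E's profit: π = q_E(202 − 3q_E − 2q_D) − 32q_E.
∂π/∂q_E = 170 − 6q_E − 2q_D = 0 ⇒ q_E = 85/3 − (1/3)q_D.
By symmetry q_D = q_E; substituting into the reaction function, (4/3)q_E = 85/3 and q_E = 21.25.
P_E = 202 − 3·21.25 − 2·21.25 = 95.75.

95.75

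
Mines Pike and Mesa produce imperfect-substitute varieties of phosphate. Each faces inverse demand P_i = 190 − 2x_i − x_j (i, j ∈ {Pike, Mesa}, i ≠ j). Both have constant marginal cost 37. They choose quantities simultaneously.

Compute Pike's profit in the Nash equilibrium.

Mine Pike's profit: π = x_{Pike}(190 − 2x_{Pike} − x_{Mesa}) − 37x_{Pike}.
∂π/∂x_{Pike} = 153 − 4x_{Pike} − x_{Mesa} = 0 ⇒ x_{Pike} = 38.25 − 0.25x_{Mesa}.
The game is symmetric, so in equilibrium x_{Mesa} = x_{Pike}: the reaction function gives 1.25x_{Pike} = 38.25, hence x_{Pike} = 30.6.
P_{Pike} = 190 − 2·30.6 − 30.6 = 98.2.
Profit = (98.2 − 37)·30.6 = 1872.72.

1872.72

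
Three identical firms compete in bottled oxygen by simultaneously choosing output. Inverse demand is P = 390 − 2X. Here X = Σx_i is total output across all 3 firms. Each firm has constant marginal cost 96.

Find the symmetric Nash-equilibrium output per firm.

A representative firm's profit is π_i = x_i(390 − 2X) − 96x_i, with X = x_i + Σ_{j≠i} x_j.
First-order condition: 294 − 4x_i − 2Σ_{j≠i} x_j = 0.
In a symmetric equilibrium every firm chooses the same x, so Σ_{j≠i} x_j = 2x. The condition becomes 294 − 8x = 0, giving x = 294/8 = 36.75.

36.75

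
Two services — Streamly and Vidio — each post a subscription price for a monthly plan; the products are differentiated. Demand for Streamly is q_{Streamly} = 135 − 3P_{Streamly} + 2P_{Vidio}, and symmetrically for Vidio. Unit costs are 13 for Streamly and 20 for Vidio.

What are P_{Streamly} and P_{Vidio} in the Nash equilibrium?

44.8125, 47.4375

Streamly's profit: π = (P_{Streamly} − 13)(135 − 3P_{Streamly} + 2P_{Vidio}).
∂π/∂P_{Streamly} = 174 − 6P_{Streamly} + 2P_{Vidio} = 0 ⇒ P_{Streamly} = 29 + (1/3)P_{Vidio}.
Similarly P_{Vidio} = 32.5 + (1/3)P_{Streamly}.
Solving the two reaction functions simultaneously: (1 − (1/3)(1/3))P_{Streamly} = 29 + (1/3)·32.5, so (8/9)P_{Streamly} = 239/6 and P_{Streamly} = 44.8125.
Then P_{Vidio} = 32.5 + (1/3)·44.8125 = 47.4375.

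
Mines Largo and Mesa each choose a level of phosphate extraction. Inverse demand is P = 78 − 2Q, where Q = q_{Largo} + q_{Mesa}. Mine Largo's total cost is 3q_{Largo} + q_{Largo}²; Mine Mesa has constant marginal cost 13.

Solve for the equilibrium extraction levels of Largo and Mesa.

8.5, 12

Mine Largo's profit: π = q_{Largo}(78 − 2(q_{Largo} + q_{Mesa})) − 3q_{Largo} − q_{Largo}².
∂π/∂q_{Largo} = 75 − 6q_{Largo} − 2q_{Mesa} = 0, so q_{Largo} = 12.5 − (1/3)q_{Mesa}.
For Mesa: ∂π/∂q_{Mesa} = 65 − 4q_{Mesa} − 2q_{Largo} = 0 ⇒ q_{Mesa} = 16.25 − 0.5q_{Largo}.
Plugging q_{Mesa} into Largo's best response: q_{Largo} = 12.5 − (1/3)(16.25 − 0.5q_{Largo}) ⇒ (5/6)q_{Largo} = 85/12, so q_{Largo} = 8.5.
Then q_{Mesa} = 16.25 − 0.5·8.5 = 12.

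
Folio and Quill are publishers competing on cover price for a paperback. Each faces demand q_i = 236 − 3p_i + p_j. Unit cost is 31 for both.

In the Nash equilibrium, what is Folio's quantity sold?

104.4

Folio's profit: π = (p_{Folio} − 31)(236 − 3p_{Folio} + p_{Quill}).
∂π/∂p_{Folio} = 329 − 6p_{Folio} + p_{Quill} = 0 ⇒ p_{Folio} = 329/6 + (1/6)p_{Quill}.
The game is symmetric, so in equilibrium p_{Quill} = p_{Folio}: the reaction function gives (5/6)p_{Folio} = 329/6, hence p_{Folio} = 65.8.
q_{Folio} = 236 − 3·65.8 + 65.8 = 104.4.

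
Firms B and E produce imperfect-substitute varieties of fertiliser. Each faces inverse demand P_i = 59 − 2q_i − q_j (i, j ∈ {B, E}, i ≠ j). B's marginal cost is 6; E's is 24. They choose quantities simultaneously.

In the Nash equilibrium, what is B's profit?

Firm B's profit: π = q_B(59 − 2q_B − q_E) − 6q_B.
∂π/∂q_B = 53 − 4q_B − q_E = 0 ⇒ q_B = 13.25 − 0.25q_E.
Similarly q_E = 8.75 − 0.25q_B.
Plugging q_E into B's best response: q_B = 13.25 − 0.25(8.75 − 0.25q_B) ⇒ 0.9375q_B = 11.0625, so q_B = 11.8.
Then q_E = 8.75 − 0.25·11.8 = 5.8.
P_B = 59 − 2·11.8 − 5.8 = 29.6.
Profit = (29.6 − 6)·11.8 = 278.48.

278.48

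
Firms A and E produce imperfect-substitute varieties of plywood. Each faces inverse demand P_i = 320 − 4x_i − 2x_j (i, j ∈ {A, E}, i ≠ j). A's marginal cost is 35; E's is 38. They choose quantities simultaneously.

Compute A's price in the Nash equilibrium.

149.4

Firm A's profit: π = x_A(320 − 4x_A − 2x_E) − 35x_A.
∂π/∂x_A = 285 − 8x_A − 2x_E = 0 ⇒ x_A = 35.625 − 0.25x_E.
Similarly x_E = 35.25 − 0.25x_A.
Substituting the second reaction function into the first: x_A = 35.625 − 0.25(35.25 − 0.25x_A), which gives 0.9375x_A = 26.8125 ⇒ x_A = 28.6.
Then x_E = 35.25 − 0.25·28.6 = 28.1.
P_A = 320 − 4·28.6 − 2·28.1 = 149.4.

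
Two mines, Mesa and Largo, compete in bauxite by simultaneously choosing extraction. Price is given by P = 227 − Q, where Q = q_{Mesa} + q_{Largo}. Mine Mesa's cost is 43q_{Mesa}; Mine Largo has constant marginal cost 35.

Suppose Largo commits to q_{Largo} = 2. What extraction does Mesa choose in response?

Mine Mesa's profit: π = q_{Mesa}(227 − (q_{Mesa} + q_{Largo})) − 43q_{Mesa}.
∂π/∂q_{Mesa} = 184 − 2q_{Mesa} − q_{Largo} = 0, so q_{Mesa} = 92 − 0.5q_{Largo}.
At q_{Largo} = 2: q_{Mesa} = 92 − 0.5·2 = 91.

91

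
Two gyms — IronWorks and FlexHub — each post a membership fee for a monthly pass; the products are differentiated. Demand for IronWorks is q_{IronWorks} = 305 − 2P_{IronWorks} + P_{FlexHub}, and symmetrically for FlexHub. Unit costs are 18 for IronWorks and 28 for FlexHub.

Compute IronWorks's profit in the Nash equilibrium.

18818

IronWorks's profit: π = (P_{IronWorks} − 18)(305 − 2P_{IronWorks} + P_{FlexHub}).
∂π/∂P_{IronWorks} = 341 − 4P_{IronWorks} + P_{FlexHub} = 0 ⇒ P_{IronWorks} = 85.25 + 0.25P_{FlexHub}.
Similarly P_{FlexHub} = 90.25 + 0.25P_{IronWorks}.
Solving the two reaction functions simultaneously: (1 − (0.25)(0.25))P_{IronWorks} = 85.25 + 0.25·90.25, so 0.9375P_{IronWorks} = 107.8125 and P_{IronWorks} = 115.
Then P_{FlexHub} = 90.25 + 0.25·115 = 119.
q_{IronWorks} = 305 − 2·115 + 119 = 194.
Profit = (115 − 18)·194 = 18818.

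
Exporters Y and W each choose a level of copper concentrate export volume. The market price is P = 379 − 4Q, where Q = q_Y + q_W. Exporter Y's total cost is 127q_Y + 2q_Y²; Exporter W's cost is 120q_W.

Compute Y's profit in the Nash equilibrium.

900.375

Exporter Y's profit: π = q_Y(379 − 4(q_Y + q_W)) − 127q_Y − 2q_Y².
∂π/∂q_Y = 252 − 12q_Y − 4q_W = 0, so q_Y = 21 − (1/3)q_W.
For W: ∂π/∂q_W = 259 − 8q_W − 4q_Y = 0 ⇒ q_W = 32.375 − 0.5q_Y.
Solving the two reaction functions simultaneously: (1 − (−1/3)(−0.5))q_Y = 21 − (1/3)·32.375, so (5/6)q_Y = 245/24 and q_Y = 12.25.
Then q_W = 32.375 − 0.5·12.25 = 26.25.
Price P = 379 − 4·38.5 = 225.
Y's profit: (225 − 127)·12.25 − 2(12.25)² = 900.375.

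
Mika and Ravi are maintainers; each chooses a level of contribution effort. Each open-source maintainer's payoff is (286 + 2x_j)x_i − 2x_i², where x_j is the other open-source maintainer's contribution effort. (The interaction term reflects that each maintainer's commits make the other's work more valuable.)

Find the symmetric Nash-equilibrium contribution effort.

143

Mika's payoff is (286 + 2x_R)x_M − 2x_M².
∂π/∂x_M = 286 + 2x_R − 4x_M = 0, so x_M = 71.5 + 0.5x_R.
The game is symmetric, so in equilibrium x_R = x_M: the reaction function gives 0.5x_M = 71.5, hence x_M = 143.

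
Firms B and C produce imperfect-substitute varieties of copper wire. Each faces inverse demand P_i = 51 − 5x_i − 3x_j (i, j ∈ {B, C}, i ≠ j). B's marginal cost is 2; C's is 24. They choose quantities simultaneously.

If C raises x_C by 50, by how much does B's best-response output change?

Firm B's profit: π = x_B(51 − 5x_B − 3x_C) − 2x_B.
∂π/∂x_B = 49 − 10x_B − 3x_C = 0 ⇒ x_B = 4.9 − 0.3x_C.
The reaction-function slope is −0.3, so a 50-unit rise in x_C moves x_B by −0.3 × 50 = −15. B's best response falls — the actions are strategic substitutes.

-15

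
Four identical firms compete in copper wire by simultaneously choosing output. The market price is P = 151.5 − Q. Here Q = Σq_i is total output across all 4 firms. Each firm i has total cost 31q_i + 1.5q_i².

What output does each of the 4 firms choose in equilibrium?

15.0625

A representative firm's profit is π_i = q_i(151.5 − Q) − 31q_i − 1.5q_i², with Q = q_i + Σ_{j≠i} q_j.
First-order condition: 120.5 − 5q_i − Σ_{j≠i} q_j = 0.
With identical firms, set every q_j = q: then 120.5 − 5q − 3q = 0, i.e. q = 120.5/8 = 15.0625.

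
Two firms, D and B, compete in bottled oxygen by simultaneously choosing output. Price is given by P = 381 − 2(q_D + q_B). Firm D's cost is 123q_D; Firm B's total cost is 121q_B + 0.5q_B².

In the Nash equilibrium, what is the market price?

219.25

Firm D's profit: π = q_D(381 − 2(q_D + q_B)) − 123q_D.
∂π/∂q_D = 258 − 4q_D − 2q_B = 0, so q_D = 64.5 − 0.5q_B.
For B: ∂π/∂q_B = 260 − 5q_B − 2q_D = 0 ⇒ q_B = 52 − 0.4q_D.
Solving the two reaction functions simultaneously: (1 − (−0.5)(−0.4))q_D = 64.5 − 0.5·52, so 0.8q_D = 38.5 and q_D = 48.125.
Then q_B = 52 − 0.4·48.125 = 32.75.
Equilibrium price: P = 381 − 2·80.875 = 219.25.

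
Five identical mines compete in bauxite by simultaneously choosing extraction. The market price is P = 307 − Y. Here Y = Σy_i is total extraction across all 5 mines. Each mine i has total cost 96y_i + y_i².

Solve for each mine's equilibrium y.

A representative mine's profit is π_i = y_i(307 − Y) − 96y_i − y_i², with Y = y_i + Σ_{j≠i} y_j.
First-order condition: 211 − 4y_i − Σ_{j≠i} y_j = 0.
With identical mines, set every y_j = y: then 211 − 4y − 4y = 0, i.e. y = 211/8 = 26.375.

26.375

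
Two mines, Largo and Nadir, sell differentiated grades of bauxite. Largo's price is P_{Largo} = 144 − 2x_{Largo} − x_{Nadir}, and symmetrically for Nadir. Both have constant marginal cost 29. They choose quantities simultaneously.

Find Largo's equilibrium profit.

1058

Mine Largo's profit: π = x_{Largo}(144 − 2x_{Largo} − x_{Nadir}) − 29x_{Largo}.
∂π/∂x_{Largo} = 115 − 4x_{Largo} − x_{Nadir} = 0 ⇒ x_{Largo} = 28.75 − 0.25x_{Nadir}.
By symmetry x_{Nadir} = x_{Largo}; substituting into the reaction function, 1.25x_{Largo} = 28.75 and x_{Largo} = 23.
P_{Largo} = 144 − 2·23 − 23 = 75.
Profit = (75 − 29)·23 = 1058.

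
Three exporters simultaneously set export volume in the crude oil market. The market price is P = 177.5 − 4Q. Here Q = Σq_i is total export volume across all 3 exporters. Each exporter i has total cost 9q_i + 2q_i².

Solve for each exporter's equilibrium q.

A representative exporter's profit is π_i = q_i(177.5 − 4Q) − 9q_i − 2q_i², with Q = q_i + Σ_{j≠i} q_j.
First-order condition: 168.5 − 12q_i − 4Σ_{j≠i} q_j = 0.
In a symmetric equilibrium every exporter chooses the same q, so Σ_{j≠i} q_j = 2q. The condition becomes 168.5 − 20q = 0, giving q = 168.5/20 = 8.425.

8.425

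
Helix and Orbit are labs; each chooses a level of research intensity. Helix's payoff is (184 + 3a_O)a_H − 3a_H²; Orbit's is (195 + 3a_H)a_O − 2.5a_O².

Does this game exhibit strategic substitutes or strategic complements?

strategic complements

Expanding Helix's payoff: 184a_H + 3a_Oa_H − 3a_H².
∂π/∂a_H = 184 + 3a_O − 6a_H = 0, so a_H = 92/3 + 0.5a_O.
The best-response slope da_H/da_O = 0.5 > 0: the reaction function is upward-sloping, so the choices are strategic complements.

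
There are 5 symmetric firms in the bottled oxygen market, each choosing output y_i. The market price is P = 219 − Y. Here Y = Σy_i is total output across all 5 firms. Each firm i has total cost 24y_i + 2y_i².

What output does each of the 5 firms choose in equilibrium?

A representative firm's profit is π_i = y_i(219 − Y) − 24y_i − 2y_i², with Y = y_i + Σ_{j≠i} y_j.
First-order condition: 195 − 6y_i − Σ_{j≠i} y_j = 0.
Imposing symmetry (y_j = y for all j) turns Σ_{j≠i} y_j into 4y, so 195 = 10y and y = 19.5.

19.5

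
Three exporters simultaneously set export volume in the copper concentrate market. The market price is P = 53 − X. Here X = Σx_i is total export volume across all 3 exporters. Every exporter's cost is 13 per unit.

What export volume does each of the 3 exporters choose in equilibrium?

A representative exporter's profit is π_i = x_i(53 − X) − 13x_i, with X = x_i + Σ_{j≠i} x_j.
First-order condition: 40 − 2x_i − Σ_{j≠i} x_j = 0.
Imposing symmetry (x_j = x for all j) turns Σ_{j≠i} x_j into 2x, so 40 = 4x and x = 10.

10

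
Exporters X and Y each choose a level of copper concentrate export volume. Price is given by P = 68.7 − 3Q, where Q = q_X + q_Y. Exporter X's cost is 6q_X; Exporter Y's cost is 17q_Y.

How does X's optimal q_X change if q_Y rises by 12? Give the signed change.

Exporter X's profit: π = q_X(68.7 − 3(q_X + q_Y)) − 6q_X.
∂π/∂q_X = 62.7 − 6q_X − 3q_Y = 0, so q_X = 10.45 − 0.5q_Y.
The reaction-function slope is −0.5, so a 12-unit rise in q_Y moves q_X by −0.5 × 12 = −6. X's best response falls — the actions are strategic substitutes.

-6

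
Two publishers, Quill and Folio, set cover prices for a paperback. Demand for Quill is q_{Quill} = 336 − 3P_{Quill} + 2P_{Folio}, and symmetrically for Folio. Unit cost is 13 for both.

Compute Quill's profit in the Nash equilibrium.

19561.6875

Quill's profit: π = (P_{Quill} − 13)(336 − 3P_{Quill} + 2P_{Folio}).
∂π/∂P_{Quill} = 375 − 6P_{Quill} + 2P_{Folio} = 0 ⇒ P_{Quill} = 62.5 + (1/3)P_{Folio}.
Setting P_{Quill} = P_{Folio} in the reaction function: P_{Quill} = 62.5 + (1/3)P_{Quill}, so P_{Quill} = 62.5 / (2/3) = 93.75.
q_{Quill} = 336 − 3·93.75 + 2·93.75 = 242.25.
Profit = (93.75 − 13)·242.25 = 19561.6875.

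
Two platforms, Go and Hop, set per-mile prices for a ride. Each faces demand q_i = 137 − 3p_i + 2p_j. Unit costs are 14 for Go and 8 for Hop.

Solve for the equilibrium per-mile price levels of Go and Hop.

Go's profit: π = (p_{Go} − 14)(137 − 3p_{Go} + 2p_{Hop}).
∂π/∂p_{Go} = 179 − 6p_{Go} + 2p_{Hop} = 0 ⇒ p_{Go} = 179/6 + (1/3)p_{Hop}.
Similarly p_{Hop} = 161/6 + (1/3)p_{Go}.
Substituting the second reaction function into the first: p_{Go} = 179/6 + (1/3)(161/6 + (1/3)p_{Go}), which gives (8/9)p_{Go} = 349/9 ⇒ p_{Go} = 43.625.
Then p_{Hop} = 161/6 + (1/3)·43.625 = 41.375.

43.625, 41.375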